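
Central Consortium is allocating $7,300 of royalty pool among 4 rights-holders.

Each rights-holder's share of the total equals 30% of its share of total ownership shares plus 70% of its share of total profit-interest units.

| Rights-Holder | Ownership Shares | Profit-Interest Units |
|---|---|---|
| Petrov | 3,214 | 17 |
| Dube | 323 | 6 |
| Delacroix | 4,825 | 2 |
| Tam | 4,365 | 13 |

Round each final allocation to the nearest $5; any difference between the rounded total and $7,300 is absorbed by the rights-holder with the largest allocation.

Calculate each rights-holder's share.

Petrov: $2,840 · Dube: $860 · Delacroix: $1,100 · Tam: $2,500

Totals — ownership shares 12,727, profit-interest units 38.
Composite weights (30% ownership shares + 70% profit-interest units): Petrov 0.3889; Dube 0.1181; Delacroix 0.1506; Tam 0.3424.
Unrounded shares: Petrov 2,839.10; Dube 862.42; Delacroix 1,099.21; Tam 2,499.27.
After rounding ($5): Petrov $2,840; Dube $860; Delacroix $1,100; Tam $2,500. Sum = $7,300.
Sum already equals the total — no adjustment.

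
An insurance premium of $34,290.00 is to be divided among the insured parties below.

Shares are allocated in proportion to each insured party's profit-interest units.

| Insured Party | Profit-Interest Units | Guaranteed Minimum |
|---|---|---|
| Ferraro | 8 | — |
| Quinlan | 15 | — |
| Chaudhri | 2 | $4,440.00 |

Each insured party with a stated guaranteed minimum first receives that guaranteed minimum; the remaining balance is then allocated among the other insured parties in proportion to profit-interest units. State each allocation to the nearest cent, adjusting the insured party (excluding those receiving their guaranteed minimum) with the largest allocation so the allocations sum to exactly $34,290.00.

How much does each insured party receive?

Ferraro: $10,382.61 · Quinlan: $19,467.39 · Chaudhri: $4,440.00

Minimums first: Chaudhri $4,440.00. Residual $29,850.00.
Residual split over remaining profit-interest units 23: Ferraro 10,382.6087 → $10,382.61; Quinlan 19,467.3913 → $19,467.39.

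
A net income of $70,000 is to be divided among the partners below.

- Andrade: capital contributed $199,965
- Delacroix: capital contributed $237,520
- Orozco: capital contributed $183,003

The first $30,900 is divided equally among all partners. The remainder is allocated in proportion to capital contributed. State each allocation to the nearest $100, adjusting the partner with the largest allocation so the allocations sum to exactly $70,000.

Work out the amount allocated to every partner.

Andrade: $22,900; Delacroix: $25,300; Orozco: $21,800

First tranche $30,900 split equally: $10,300 each.
Remainder $39,100 by capital contributed (total 620,488): Andrade 12,600.78 → $12,600; Delacroix 14,967.30 → $15,000; Orozco 11,531.92 → $11,500.
Totals: Andrade $10,300 + $12,600 = $22,900; Delacroix $10,300 + $15,000 = $25,300; Orozco $10,300 + $11,500 = $21,800.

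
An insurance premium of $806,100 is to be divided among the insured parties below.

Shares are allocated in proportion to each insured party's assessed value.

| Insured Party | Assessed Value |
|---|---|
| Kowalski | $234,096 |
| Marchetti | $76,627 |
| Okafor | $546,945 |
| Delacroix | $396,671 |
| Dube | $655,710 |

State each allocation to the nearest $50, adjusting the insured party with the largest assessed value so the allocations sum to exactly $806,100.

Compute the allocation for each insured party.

Kowalski: $98,800 | Marchetti: $32,350 | Okafor: $230,850 | Delacroix: $167,400 | Dube: $276,700

Total assessed value = 234,096 + 76,627 + 546,945 + 396,671 + 655,710 = 1,910,049.
Proportional shares: Kowalski 98,795.78; Marchetti 32,338.97; Okafor 230,827.78; Delacroix 167,407.48; Dube 276,729.98.
Rounded to nearest $50: Kowalski $98,800; Marchetti $32,350; Okafor $230,850; Delacroix $167,400; Dube $276,750. Sum = $806,150.
Difference $806,100 − $806,150 = −$50 applied to largest assessed value (Dube): Dube becomes $276,700.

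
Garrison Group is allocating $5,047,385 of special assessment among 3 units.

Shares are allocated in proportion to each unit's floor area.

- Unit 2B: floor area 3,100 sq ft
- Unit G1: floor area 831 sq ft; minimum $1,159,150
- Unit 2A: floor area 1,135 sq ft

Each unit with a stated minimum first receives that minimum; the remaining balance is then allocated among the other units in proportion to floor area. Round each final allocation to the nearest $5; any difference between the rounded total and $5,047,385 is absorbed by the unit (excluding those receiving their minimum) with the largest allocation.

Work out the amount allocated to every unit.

Unit 2B: $2,846,170 · Unit G1: $1,159,150 · Unit 2A: $1,042,065

Fund the minimums — Unit G1 $1,159,150. Remaining pool $3,888,235.
Remaining pool split over remaining floor area 4,235: Unit 2B 2,846,169.66 → $2,846,170; Unit 2A 1,042,065.34 → $1,042,065.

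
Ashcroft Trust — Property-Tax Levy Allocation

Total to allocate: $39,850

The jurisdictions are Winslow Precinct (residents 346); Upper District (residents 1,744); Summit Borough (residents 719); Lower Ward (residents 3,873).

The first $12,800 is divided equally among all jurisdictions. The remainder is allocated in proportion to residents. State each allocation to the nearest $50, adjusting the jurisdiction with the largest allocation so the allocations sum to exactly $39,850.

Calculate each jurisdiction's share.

Winslow Precinct: $4,600 | Upper District: $10,250 | Summit Borough: $6,100 | Lower Ward: $18,900

$12,800 shared equally gives $3,200 per jurisdiction.
Remainder $27,050 by residents (total 6,682): Winslow Precinct 1,400.67 → $1,400; Upper District 7,060.04 → $7,050; Summit Borough 2,910.65 → $2,900; Lower Ward 15,678.64 → $15,700.
Totals: Winslow Precinct $3,200 + $1,400 = $4,600; Upper District $3,200 + $7,050 = $10,250; Summit Borough $3,200 + $2,900 = $6,100; Lower Ward $3,200 + $15,700 = $18,900.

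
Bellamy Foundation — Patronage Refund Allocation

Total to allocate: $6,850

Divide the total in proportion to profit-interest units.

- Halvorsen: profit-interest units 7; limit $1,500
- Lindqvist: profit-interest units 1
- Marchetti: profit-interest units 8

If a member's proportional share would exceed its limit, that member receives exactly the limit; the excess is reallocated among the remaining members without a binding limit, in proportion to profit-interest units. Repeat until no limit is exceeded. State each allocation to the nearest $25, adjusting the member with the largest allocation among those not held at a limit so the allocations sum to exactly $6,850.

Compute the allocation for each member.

Total profit-interest units = 16.
Pro-rata shares before constraints: Halvorsen 2,996.88; Lindqvist 428.12; Marchetti 3,425.00.
Cap binds for Halvorsen ($1,500); remaining pool $5,350 reallocated over remaining profit-interest units 9.
Shares after redistribution: Lindqvist 594.44 → $600; Marchetti 4,755.56 → $4,750.

Halvorsen: $1,500 | Lindqvist: $600 | Marchetti: $4,750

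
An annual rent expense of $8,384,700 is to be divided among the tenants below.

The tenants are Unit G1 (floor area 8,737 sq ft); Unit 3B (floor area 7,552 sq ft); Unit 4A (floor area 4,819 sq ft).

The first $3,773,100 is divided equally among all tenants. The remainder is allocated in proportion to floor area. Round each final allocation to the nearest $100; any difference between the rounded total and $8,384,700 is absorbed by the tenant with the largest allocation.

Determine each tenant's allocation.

Equal tier: $3,773,100 ÷ 3 = $1,257,700 apiece.
Remainder $4,611,600 by floor area (total 21,108): Unit G1 1,908,828.37 → $1,908,800; Unit 3B 1,649,933.83 → $1,649,900; Unit 4A 1,052,837.81 → $1,052,800.
Rounding difference +$100 on remainder applied to Unit G1.
Totals: Unit G1 $1,257,700 + $1,908,900 = $3,166,600; Unit 3B $1,257,700 + $1,649,900 = $2,907,600; Unit 4A $1,257,700 + $1,052,800 = $2,310,500.

Unit G1: $3,166,600 | Unit 3B: $2,907,600 | Unit 4A: $2,310,500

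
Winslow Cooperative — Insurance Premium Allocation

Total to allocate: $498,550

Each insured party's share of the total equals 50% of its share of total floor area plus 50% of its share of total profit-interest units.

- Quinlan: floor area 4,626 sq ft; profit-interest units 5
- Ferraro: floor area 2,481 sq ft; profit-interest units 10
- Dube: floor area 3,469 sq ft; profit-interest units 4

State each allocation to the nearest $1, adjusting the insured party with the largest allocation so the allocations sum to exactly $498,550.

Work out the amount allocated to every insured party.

Floor area total 10,576; profit-interest units total 19.
Blended shares (50% floor area + 50% profit-interest units): Quinlan 0.3503; Ferraro 0.3805; Dube 0.2693.
Unrounded shares: Quinlan 174,632.93; Ferraro 189,674.23; Dube 134,242.84.
Rounded to nearest $1: Quinlan $174,633; Ferraro $189,674; Dube $134,243. Sum = $498,550.
Sum already equals the total — no adjustment.

Quinlan: $174,633; Ferraro: $189,674; Dube: $134,243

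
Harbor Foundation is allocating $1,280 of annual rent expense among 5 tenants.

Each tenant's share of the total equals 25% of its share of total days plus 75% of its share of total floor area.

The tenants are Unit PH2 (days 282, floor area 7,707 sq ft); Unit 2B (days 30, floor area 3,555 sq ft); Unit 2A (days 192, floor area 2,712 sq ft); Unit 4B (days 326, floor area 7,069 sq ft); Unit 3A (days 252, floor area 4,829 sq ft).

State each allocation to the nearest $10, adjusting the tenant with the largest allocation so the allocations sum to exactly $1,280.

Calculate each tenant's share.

Totals — days 1,082, floor area 25,872.
Combined weights (25% days + 75% floor area): Unit PH2 0.2886; Unit 2B 0.1100; Unit 2A 0.1230; Unit 4B 0.2802; Unit 3A 0.1982.
Unrounded shares: Unit PH2 369.38; Unit 2B 140.78; Unit 2A 157.41; Unit 4B 358.71; Unit 3A 253.71.
After rounding ($10): Unit PH2 $370; Unit 2B $140; Unit 2A $160; Unit 4B $360; Unit 3A $250. Sum = $1,280.
Sum already equals the total — no adjustment.

Unit PH2: $370; Unit 2B: $140; Unit 2A: $160; Unit 4B: $360; Unit 3A: $250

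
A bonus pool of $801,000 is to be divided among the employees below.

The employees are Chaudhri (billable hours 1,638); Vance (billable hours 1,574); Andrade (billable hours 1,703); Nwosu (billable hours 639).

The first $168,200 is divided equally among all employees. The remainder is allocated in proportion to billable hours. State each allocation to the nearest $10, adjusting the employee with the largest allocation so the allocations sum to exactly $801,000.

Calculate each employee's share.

First tranche $168,200 split equally: $42,050 each.
Remainder $632,800 by billable hours (total 5,554): Chaudhri 186,627.01 → $186,630; Vance 179,335.11 → $179,340; Andrade 194,032.84 → $194,030; Nwosu 72,805.04 → $72,810.
Rounding difference −$10 on remainder applied to Andrade.
Totals: Chaudhri $42,050 + $186,630 = $228,680; Vance $42,050 + $179,340 = $221,390; Andrade $42,050 + $194,020 = $236,070; Nwosu $42,050 + $72,810 = $114,860.

Chaudhri: $228,680; Vance: $221,390; Andrade: $236,070; Nwosu: $114,860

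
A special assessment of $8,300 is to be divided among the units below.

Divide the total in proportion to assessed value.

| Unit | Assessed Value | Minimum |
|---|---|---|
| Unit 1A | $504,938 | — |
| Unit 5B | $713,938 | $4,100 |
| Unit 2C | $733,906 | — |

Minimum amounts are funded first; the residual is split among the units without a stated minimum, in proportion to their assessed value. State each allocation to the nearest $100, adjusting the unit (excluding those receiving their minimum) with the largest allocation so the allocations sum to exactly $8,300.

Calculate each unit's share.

Guaranteed amounts: Unit 5B $4,100. Remaining pool $4,200.
Remaining pool split over remaining assessed value 1,238,844: Unit 1A 1,711.87 → $1,700; Unit 2C 2,488.13 → $2,500.

Unit 1A: $1,700; Unit 5B: $4,100; Unit 2C: $2,500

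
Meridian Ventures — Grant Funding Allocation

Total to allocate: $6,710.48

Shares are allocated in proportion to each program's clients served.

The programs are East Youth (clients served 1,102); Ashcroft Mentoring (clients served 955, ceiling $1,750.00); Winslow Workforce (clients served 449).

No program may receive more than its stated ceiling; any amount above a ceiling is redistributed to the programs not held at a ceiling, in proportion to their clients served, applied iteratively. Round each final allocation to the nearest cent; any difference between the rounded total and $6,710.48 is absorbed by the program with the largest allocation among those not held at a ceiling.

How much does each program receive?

Clients served total: 2,506.
Proportional shares (ignoring caps): East Youth 2,950.8974; Ashcroft Mentoring 2,557.2659; Winslow Workforce 1,202.3166.
Capped: Ashcroft Mentoring ($1,750.00); residual $4,960.48 reallocated over remaining clients served 1,551.
Remaining shares: East Youth 3,524.4674 → $3,524.47; Winslow Workforce 1,436.0126 → $1,436.01.

East Youth: $3,524.47; Ashcroft Mentoring: $1,750.00; Winslow Workforce: $1,436.01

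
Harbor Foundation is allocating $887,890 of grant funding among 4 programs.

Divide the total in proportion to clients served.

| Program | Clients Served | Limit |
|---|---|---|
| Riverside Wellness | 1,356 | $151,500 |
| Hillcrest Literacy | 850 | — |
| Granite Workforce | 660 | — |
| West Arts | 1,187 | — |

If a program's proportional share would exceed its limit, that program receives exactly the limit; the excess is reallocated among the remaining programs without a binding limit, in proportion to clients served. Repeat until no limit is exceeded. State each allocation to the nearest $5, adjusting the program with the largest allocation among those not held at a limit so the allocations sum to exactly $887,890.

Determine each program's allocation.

Combined clients served = 4,053.
Proportional shares (ignoring caps): Riverside Wellness 297,058.68; Hillcrest Literacy 186,209.35; Granite Workforce 144,586.08; West Arts 260,035.88.
Held at cap: Riverside Wellness ($151,500); residual $736,390 reallocated over remaining clients served 2,697.
Remaining shares: Hillcrest Literacy 232,084.35 → $232,085; Granite Workforce 180,206.67 → $180,205; West Arts 324,098.97 → $324,100.

Riverside Wellness: $151,500 | Hillcrest Literacy: $232,085 | Granite Workforce: $180,205 | West Arts: $324,100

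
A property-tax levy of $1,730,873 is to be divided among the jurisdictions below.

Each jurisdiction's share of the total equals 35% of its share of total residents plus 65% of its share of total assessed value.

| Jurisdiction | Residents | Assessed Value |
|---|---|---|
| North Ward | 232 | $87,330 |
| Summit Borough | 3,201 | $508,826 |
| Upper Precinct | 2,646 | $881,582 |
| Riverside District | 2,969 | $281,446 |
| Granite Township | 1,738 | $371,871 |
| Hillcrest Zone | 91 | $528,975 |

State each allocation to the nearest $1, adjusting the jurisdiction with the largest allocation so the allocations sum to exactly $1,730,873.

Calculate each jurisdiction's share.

Residents total 10,877; assessed value total 2,660,030.
Blended shares (35% residents + 65% assessed value): North Ward 0.0288; Summit Borough 0.2273; Upper Precinct 0.3006; Riverside District 0.1643; Granite Township 0.1468; Hillcrest Zone 0.1322.
Pro-rata amounts: North Ward 49,857.95; Summit Borough 393,492.38; Upper Precinct 520,239.33; Riverside District 284,399.87; Granite Township 254,083.60; Hillcrest Zone 228,799.86.
At nearest $1: North Ward $49,858; Summit Borough $393,492; Upper Precinct $520,239; Riverside District $284,400; Granite Township $254,084; Hillcrest Zone $228,800. Sum = $1,730,873.
Sum already equals the total — no adjustment.

North Ward: $49,858 · Summit Borough: $393,492 · Upper Precinct: $520,239 · Riverside District: $284,400 · Granite Township: $254,084 · Hillcrest Zone: $228,800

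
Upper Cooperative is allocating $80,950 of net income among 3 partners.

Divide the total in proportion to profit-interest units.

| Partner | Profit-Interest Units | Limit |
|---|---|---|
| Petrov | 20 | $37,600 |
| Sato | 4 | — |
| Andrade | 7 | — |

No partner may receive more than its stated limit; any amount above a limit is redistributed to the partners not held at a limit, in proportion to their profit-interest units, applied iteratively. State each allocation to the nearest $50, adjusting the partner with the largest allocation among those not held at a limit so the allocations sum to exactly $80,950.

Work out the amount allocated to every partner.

Combined profit-interest units = 31.
Unconstrained shares: Petrov 52,225.81; Sato 10,445.16; Andrade 18,279.03.
Capped: Petrov ($37,600); residual $43,350 reallocated over remaining profit-interest units 11.
Remaining shares: Sato 15,763.64 → $15,750; Andrade 27,586.36 → $27,600.

Petrov: $37,600 · Sato: $15,750 · Andrade: $27,600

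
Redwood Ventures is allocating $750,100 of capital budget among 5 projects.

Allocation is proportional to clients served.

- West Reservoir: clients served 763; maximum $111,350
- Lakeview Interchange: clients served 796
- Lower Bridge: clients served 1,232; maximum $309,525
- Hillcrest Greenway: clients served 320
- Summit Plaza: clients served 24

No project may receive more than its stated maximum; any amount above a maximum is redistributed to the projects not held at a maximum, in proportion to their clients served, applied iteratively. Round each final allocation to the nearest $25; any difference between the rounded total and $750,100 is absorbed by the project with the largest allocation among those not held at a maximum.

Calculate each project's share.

Total clients served = 3,135.
Unconstrained shares: West Reservoir 182,560.22; Lakeview Interchange 190,456.01; Lower Bridge 294,776.14; Hillcrest Greenway 76,565.23; Summit Plaza 5,742.39.
Capped: West Reservoir ($111,350); balance $638,750 reallocated over remaining clients served 2,372.
Capped: Lower Bridge ($309,525); balance $329,225 reallocated over remaining clients served 1,140.
Remaining shares: Lakeview Interchange 229,879.91 → $229,875; Hillcrest Greenway 92,414.04 → $92,425; Summit Plaza 6,931.05 → $6,925.

West Reservoir: $111,350; Lakeview Interchange: $229,875; Lower Bridge: $309,525; Hillcrest Greenway: $92,425; Summit Plaza: $6,925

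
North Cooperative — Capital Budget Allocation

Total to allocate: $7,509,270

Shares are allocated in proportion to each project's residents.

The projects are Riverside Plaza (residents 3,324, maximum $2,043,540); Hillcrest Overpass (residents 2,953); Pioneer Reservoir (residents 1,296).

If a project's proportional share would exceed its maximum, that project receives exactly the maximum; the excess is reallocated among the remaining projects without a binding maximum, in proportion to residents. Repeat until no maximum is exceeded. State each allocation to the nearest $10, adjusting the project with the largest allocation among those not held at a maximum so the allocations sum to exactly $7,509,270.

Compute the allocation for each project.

Riverside Plaza: $2,043,540 · Hillcrest Overpass: $3,798,610 · Pioneer Reservoir: $1,667,120

Sum of residents: 7,573.
Proportional shares (ignoring caps): Riverside Plaza 3,296,027.13; Hillcrest Overpass 2,928,149.26; Pioneer Reservoir 1,285,093.61.
Cap binds for Riverside Plaza ($2,043,540); remaining pool $5,465,730 reallocated over remaining residents 4,249.
Remaining shares: Hillcrest Overpass 3,798,611.60 → $3,798,610; Pioneer Reservoir 1,667,118.40 → $1,667,120.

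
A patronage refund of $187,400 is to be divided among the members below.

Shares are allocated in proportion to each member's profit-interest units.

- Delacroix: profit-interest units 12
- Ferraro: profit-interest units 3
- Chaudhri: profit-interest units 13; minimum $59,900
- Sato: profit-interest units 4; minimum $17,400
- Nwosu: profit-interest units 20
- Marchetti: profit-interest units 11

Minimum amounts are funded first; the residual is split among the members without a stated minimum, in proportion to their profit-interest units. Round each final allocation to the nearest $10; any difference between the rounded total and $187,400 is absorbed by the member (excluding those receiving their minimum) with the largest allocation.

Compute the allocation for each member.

Delacroix: $28,720; Ferraro: $7,180; Chaudhri: $59,900; Sato: $17,400; Nwosu: $47,870; Marchetti: $26,330

Fund the minimums — Chaudhri $59,900; Sato $17,400. Remaining pool $110,100.
Remaining pool split over remaining profit-interest units 46: Delacroix 28,721.74 → $28,720; Ferraro 7,180.43 → $7,180; Nwosu 47,869.57 → $47,870; Marchetti 26,328.26 → $26,330.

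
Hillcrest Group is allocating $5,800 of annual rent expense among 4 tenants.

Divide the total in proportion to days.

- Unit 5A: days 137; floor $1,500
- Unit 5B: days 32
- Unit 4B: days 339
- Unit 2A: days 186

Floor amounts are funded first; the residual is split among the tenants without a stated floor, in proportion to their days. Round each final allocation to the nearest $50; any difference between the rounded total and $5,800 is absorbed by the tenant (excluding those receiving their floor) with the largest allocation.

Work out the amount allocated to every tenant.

Unit 5A: $1,500 | Unit 5B: $250 | Unit 4B: $2,600 | Unit 2A: $1,450

Fund the minimums — Unit 5A $1,500. Remaining pool $4,300.
Remaining pool split over remaining days 557: Unit 5B 247.04 → $250; Unit 4B 2,617.06 → $2,600; Unit 2A 1,435.91 → $1,450.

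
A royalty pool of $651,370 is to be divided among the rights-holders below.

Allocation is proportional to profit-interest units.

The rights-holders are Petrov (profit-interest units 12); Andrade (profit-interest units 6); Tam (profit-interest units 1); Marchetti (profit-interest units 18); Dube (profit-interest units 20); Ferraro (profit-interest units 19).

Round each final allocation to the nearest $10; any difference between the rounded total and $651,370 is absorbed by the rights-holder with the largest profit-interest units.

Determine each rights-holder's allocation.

Combined profit-interest units = 76.
Proportional shares: Petrov 12/76 × $651,370 = 102,847.89; Andrade 6/76 × $651,370 = 51,423.95; Tam 1/76 × $651,370 = 8,570.66; Marchetti 18/76 × $651,370 = 154,271.84; Dube 20/76 × $651,370 = 171,413.16; Ferraro 19/76 × $651,370 = 162,842.50.
Rounded to nearest $10: Petrov $102,850; Andrade $51,420; Tam $8,570; Marchetti $154,270; Dube $171,410; Ferraro $162,840. Sum = $651,360.
Difference $651,370 − $651,360 = +$10 applied to largest profit-interest units (Dube): Dube becomes $171,420.

Petrov: $102,850 · Andrade: $51,420 · Tam: $8,570 · Marchetti: $154,270 · Dube: $171,420 · Ferraro: $162,840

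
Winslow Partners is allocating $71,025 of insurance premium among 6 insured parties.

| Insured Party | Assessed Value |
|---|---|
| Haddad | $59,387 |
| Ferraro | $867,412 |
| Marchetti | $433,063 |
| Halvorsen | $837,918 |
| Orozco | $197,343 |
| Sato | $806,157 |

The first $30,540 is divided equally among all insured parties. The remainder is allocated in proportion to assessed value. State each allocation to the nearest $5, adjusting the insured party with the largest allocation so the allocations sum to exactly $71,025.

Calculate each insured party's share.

$30,540 shared equally gives $5,090 per insured party.
Remainder $40,485 by assessed value (total 3,201,280): Haddad 751.04 → $750; Ferraro 10,969.73 → $10,970; Marchetti 5,476.73 → $5,475; Halvorsen 10,596.73 → $10,595; Orozco 2,495.70 → $2,495; Sato 10,195.07 → $10,195.
Rounding difference +$5 on remainder applied to Ferraro.
Totals: Haddad $5,090 + $750 = $5,840; Ferraro $5,090 + $10,975 = $16,065; Marchetti $5,090 + $5,475 = $10,565; Halvorsen $5,090 + $10,595 = $15,685; Orozco $5,090 + $2,495 = $7,585; Sato $5,090 + $10,195 = $15,285.

Haddad: $5,840; Ferraro: $16,065; Marchetti: $10,565; Halvorsen: $15,685; Orozco: $7,585; Sato: $15,285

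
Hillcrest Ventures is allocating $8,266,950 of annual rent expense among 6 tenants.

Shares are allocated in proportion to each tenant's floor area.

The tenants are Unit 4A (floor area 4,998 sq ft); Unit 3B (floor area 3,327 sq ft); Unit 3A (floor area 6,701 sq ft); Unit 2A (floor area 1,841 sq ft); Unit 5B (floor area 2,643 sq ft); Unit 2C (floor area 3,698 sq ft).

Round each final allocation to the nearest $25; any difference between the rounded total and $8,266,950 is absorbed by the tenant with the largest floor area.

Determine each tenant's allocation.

Sum of floor area: 23,208.
Unrounded shares: Unit 4A 4,998/23,208 × $8,266,950 = 1,780,343.68; Unit 3B 3,327/23,208 × $8,266,950 = 1,185,114.73; Unit 3A 6,701/23,208 × $8,266,950 = 2,386,971.39; Unit 2A 1,841/23,208 × $8,266,950 = 655,784.86; Unit 5B 2,643/23,208 × $8,266,950 = 941,466.26; Unit 2C 3,698/23,208 × $8,266,950 = 1,317,269.09.
Rounded to nearest $25: Unit 4A $1,780,350; Unit 3B $1,185,125; Unit 3A $2,386,975; Unit 2A $655,775; Unit 5B $941,475; Unit 2C $1,317,275. Sum = $8,266,975.
Difference $8,266,950 − $8,266,975 = −$25 applied to largest floor area (Unit 3A): Unit 3A becomes $2,386,950.

Unit 4A: $1,780,350; Unit 3B: $1,185,125; Unit 3A: $2,386,950; Unit 2A: $655,775; Unit 5B: $941,475; Unit 2C: $1,317,275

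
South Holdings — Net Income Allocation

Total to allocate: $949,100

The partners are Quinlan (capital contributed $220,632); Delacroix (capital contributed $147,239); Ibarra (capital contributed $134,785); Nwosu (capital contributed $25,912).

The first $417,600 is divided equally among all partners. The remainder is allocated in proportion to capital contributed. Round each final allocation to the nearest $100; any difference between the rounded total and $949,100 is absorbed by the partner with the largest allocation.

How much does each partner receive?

Quinlan: $326,200; Delacroix: $252,500; Ibarra: $239,900; Nwosu: $130,500

First tranche $417,600 split equally: $104,400 each.
Remainder $531,500 by capital contributed (total 528,568): Quinlan 221,855.86 → $221,900; Delacroix 148,055.74 → $148,100; Ibarra 135,532.66 → $135,500; Nwosu 26,055.74 → $26,100.
Rounding difference −$100 on remainder applied to Quinlan.
Totals: Quinlan $104,400 + $221,800 = $326,200; Delacroix $104,400 + $148,100 = $252,500; Ibarra $104,400 + $135,500 = $239,900; Nwosu $104,400 + $26,100 = $130,500.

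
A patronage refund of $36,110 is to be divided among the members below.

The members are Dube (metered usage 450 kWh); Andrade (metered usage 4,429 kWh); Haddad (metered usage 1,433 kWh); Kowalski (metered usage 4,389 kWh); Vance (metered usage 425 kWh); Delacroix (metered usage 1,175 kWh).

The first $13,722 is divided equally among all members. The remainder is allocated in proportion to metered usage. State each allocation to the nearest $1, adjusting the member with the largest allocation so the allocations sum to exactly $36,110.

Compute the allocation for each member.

First tranche $13,722 split equally: $2,287 each.
Remainder $22,388 by metered usage (total 12,301): Dube 819.01 → $819; Andrade 8,060.84 → $8,061; Haddad 2,608.08 → $2,608; Kowalski 7,988.04 → $7,988; Vance 773.51 → $774; Delacroix 2,138.52 → $2,139.
Rounding difference −$1 on remainder applied to Andrade.
Totals: Dube $2,287 + $819 = $3,106; Andrade $2,287 + $8,060 = $10,347; Haddad $2,287 + $2,608 = $4,895; Kowalski $2,287 + $7,988 = $10,275; Vance $2,287 + $774 = $3,061; Delacroix $2,287 + $2,139 = $4,426.

Dube: $3,106 · Andrade: $10,347 · Haddad: $4,895 · Kowalski: $10,275 · Vance: $3,061 · Delacroix: $4,426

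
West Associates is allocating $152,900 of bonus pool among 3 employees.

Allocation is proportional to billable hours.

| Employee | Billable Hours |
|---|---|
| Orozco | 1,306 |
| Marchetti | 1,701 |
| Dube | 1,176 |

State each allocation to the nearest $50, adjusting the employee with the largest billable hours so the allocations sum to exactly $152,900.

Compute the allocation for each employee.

Total billable hours = 4,183.
Pro-rata amounts: Orozco 1,306/4,183 × $152,900 = 47,737.84; Marchetti 1,701/4,183 × $152,900 = 62,176.17; Dube 1,176/4,183 × $152,900 = 42,985.99.
At nearest $50: Orozco $47,750; Marchetti $62,200; Dube $43,000. Sum = $152,950.
Difference $152,900 − $152,950 = −$50 applied to largest billable hours (Marchetti): Marchetti becomes $62,150.

Orozco: $47,750 · Marchetti: $62,150 · Dube: $43,000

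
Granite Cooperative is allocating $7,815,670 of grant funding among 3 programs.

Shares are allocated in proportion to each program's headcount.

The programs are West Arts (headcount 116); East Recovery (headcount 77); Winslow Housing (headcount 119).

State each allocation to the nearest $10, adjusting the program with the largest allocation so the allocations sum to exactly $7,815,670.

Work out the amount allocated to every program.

Combined headcount = 312.
Proportional shares: West Arts 116/312 × $7,815,670 = 2,905,826.03; East Recovery 77/312 × $7,815,670 = 1,928,867.28; Winslow Housing 119/312 × $7,815,670 = 2,980,976.70.
After rounding ($10): West Arts $2,905,830; East Recovery $1,928,870; Winslow Housing $2,980,980. Sum = $7,815,680.
Difference $7,815,670 − $7,815,680 = −$10 applied to largest allocation (Winslow Housing): Winslow Housing becomes $2,980,970.

West Arts: $2,905,830 · East Recovery: $1,928,870 · Winslow Housing: $2,980,970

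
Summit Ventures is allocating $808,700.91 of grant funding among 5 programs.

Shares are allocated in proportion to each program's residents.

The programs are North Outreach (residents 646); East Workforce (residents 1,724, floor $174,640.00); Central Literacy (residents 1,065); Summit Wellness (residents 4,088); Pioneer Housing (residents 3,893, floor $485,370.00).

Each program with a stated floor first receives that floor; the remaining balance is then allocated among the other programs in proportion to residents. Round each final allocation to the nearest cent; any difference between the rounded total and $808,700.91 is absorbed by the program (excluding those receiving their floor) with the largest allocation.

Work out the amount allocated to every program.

North Outreach: $16,563.95 · East Workforce: $174,640.00 · Central Literacy: $27,307.44 · Summit Wellness: $104,819.52 · Pioneer Housing: $485,370.00

Minimums first: East Workforce $174,640.00; Pioneer Housing $485,370.00. Remaining pool $148,690.91.
Remaining pool split over remaining residents 5,799: North Outreach 16,563.9469 → $16,563.95; Central Literacy 27,307.4356 → $27,307.44; Summit Wellness 104,819.5275 → $104,819.53.
Rounding difference −$0.01 applied to Summit Wellness → $104,819.52.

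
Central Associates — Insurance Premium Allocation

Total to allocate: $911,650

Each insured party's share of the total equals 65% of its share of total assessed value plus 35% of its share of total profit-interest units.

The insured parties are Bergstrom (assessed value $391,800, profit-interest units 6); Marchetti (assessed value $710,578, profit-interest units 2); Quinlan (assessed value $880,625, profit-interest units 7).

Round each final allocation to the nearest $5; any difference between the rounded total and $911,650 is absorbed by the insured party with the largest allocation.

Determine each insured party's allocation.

Bergstrom: $244,710 · Marchetti: $254,885 · Quinlan: $412,055

Totals — assessed value 1,983,003, profit-interest units 15.
Composite weights (65% assessed value + 35% profit-interest units): Bergstrom 0.2684; Marchetti 0.2796; Quinlan 0.4520.
Pro-rata amounts: Bergstrom 244,710.96; Marchetti 254,882.72; Quinlan 412,056.32.
At nearest $5: Bergstrom $244,710; Marchetti $254,885; Quinlan $412,055. Sum = $911,650.
No rounding difference to absorb.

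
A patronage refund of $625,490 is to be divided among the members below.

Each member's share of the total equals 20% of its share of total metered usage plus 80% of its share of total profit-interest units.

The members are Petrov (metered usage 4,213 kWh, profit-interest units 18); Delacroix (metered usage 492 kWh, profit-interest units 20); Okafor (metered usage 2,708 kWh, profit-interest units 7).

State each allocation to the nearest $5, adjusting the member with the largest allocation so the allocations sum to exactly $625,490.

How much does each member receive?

Totals — metered usage 7,413, profit-interest units 45.
Combined weights (20% metered usage + 80% profit-interest units): Petrov 0.4337; Delacroix 0.3688; Okafor 0.1975.
Proportional shares: Petrov 271,253.24; Delacroix 230,699.19; Okafor 123,537.58.
Rounded to nearest $5: Petrov $271,255; Delacroix $230,700; Okafor $123,540. Sum = $625,495.
Difference $625,490 − $625,495 = −$5 applied to largest allocation (Petrov): Petrov becomes $271,250.

Petrov: $271,250 | Delacroix: $230,700 | Okafor: $123,540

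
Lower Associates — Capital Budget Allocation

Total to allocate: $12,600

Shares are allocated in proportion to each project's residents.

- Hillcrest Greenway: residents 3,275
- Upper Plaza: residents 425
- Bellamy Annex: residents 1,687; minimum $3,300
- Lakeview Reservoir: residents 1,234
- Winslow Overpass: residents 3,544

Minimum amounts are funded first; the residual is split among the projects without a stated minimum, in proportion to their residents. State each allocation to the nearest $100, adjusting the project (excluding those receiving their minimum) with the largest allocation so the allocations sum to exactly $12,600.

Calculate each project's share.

Minimums first: Bellamy Annex $3,300. Residual $9,300.
Residual split over remaining residents 8,478: Hillcrest Greenway 3,592.53 → $3,600; Upper Plaza 466.21 → $500; Lakeview Reservoir 1,353.64 → $1,400; Winslow Overpass 3,887.62 → $3,900.
Rounding difference −$100 applied to Winslow Overpass → $3,800.

Hillcrest Greenway: $3,600; Upper Plaza: $500; Bellamy Annex: $3,300; Lakeview Reservoir: $1,400; Winslow Overpass: $3,800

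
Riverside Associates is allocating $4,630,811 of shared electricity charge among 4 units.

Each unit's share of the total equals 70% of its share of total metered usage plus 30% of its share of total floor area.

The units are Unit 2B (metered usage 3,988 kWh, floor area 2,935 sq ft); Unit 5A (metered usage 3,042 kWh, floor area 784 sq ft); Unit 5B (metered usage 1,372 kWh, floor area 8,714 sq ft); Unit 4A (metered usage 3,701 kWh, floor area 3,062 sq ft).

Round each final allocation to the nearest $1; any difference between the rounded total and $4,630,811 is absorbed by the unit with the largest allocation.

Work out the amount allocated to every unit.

Totals — metered usage 12,103, floor area 15,495.
Composite weights (70% metered usage + 30% floor area): Unit 2B 0.2875; Unit 5A 0.1911; Unit 5B 0.2481; Unit 4A 0.2733.
Proportional shares: Unit 2B 1,331,257.86; Unit 5A 885,035.69; Unit 5B 1,148,740.81; Unit 4A 1,265,776.65.
After rounding ($1): Unit 2B $1,331,258; Unit 5A $885,036; Unit 5B $1,148,741; Unit 4A $1,265,777. Sum = $4,630,812.
Difference $4,630,811 − $4,630,812 = −$1 applied to largest allocation (Unit 2B): Unit 2B becomes $1,331,257.

Unit 2B: $1,331,257 | Unit 5A: $885,036 | Unit 5B: $1,148,741 | Unit 4A: $1,265,777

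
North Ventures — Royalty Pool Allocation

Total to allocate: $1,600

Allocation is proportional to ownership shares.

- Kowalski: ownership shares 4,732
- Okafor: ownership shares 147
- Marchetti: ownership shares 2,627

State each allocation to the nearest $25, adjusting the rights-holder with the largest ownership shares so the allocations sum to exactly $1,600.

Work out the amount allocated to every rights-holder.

Kowalski: $1,025 · Okafor: $25 · Marchetti: $550

Combined ownership shares = 7,506.
Unrounded shares: Kowalski 4,732/7,506 × $1,600 = 1,008.69; Okafor 147/7,506 × $1,600 = 31.33; Marchetti 2,627/7,506 × $1,600 = 559.98.
After rounding ($25): Kowalski $1,000; Okafor $25; Marchetti $550. Sum = $1,575.
Difference $1,600 − $1,575 = +$25 applied to largest ownership shares (Kowalski): Kowalski becomes $1,025.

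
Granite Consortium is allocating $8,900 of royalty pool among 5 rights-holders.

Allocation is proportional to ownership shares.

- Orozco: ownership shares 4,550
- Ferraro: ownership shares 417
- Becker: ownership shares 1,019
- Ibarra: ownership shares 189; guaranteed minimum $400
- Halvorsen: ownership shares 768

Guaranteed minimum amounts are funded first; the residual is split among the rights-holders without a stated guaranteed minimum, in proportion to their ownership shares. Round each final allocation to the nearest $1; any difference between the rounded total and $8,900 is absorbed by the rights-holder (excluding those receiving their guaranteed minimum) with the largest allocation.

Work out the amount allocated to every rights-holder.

Fund the minimums — Ibarra $400. Residual $8,500.
Residual split over remaining ownership shares 6,754: Orozco 5,726.24 → $5,726; Ferraro 524.80 → $525; Becker 1,282.43 → $1,282; Halvorsen 966.54 → $967.

Orozco: $5,726 · Ferraro: $525 · Becker: $1,282 · Ibarra: $400 · Halvorsen: $967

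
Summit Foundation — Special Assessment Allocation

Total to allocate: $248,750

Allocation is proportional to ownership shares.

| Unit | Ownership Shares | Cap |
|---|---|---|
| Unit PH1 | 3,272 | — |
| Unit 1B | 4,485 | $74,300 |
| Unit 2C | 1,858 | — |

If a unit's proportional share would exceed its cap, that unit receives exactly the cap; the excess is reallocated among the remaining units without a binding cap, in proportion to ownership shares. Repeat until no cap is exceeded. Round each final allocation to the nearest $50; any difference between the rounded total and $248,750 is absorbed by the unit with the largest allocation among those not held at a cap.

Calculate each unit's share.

Unit PH1: $111,250 · Unit 1B: $74,300 · Unit 2C: $63,200

Combined ownership shares = 9,615.
Pro-rata shares before constraints: Unit PH1 84,650.03; Unit 1B 116,031.59; Unit 2C 48,068.38.
Held at cap: Unit 1B ($74,300); residual $174,450 reallocated over remaining ownership shares 5,130.
Redistributed shares: Unit PH1 111,267.13 → $111,250; Unit 2C 63,182.87 → $63,200.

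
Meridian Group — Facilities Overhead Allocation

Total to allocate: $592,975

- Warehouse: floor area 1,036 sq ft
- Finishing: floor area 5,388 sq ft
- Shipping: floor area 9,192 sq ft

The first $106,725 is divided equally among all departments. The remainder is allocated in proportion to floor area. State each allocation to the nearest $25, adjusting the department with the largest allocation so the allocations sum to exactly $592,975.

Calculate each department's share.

$106,725 shared equally gives $35,575 per department.
Remainder $486,250 by floor area (total 15,616): Warehouse 32,258.90 → $32,250; Finishing 167,771.20 → $167,775; Shipping 286,219.90 → $286,225.
Totals: Warehouse $35,575 + $32,250 = $67,825; Finishing $35,575 + $167,775 = $203,350; Shipping $35,575 + $286,225 = $321,800.

Warehouse: $67,825; Finishing: $203,350; Shipping: $321,800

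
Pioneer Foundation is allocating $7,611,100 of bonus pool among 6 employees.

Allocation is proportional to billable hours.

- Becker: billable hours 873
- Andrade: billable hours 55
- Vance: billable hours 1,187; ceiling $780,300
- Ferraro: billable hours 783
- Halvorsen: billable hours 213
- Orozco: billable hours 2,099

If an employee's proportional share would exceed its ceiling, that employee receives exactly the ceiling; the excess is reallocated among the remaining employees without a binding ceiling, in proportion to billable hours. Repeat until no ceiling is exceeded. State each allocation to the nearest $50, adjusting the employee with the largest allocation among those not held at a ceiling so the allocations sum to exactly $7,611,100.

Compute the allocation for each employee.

Becker: $1,482,300; Andrade: $93,400; Vance: $780,300; Ferraro: $1,329,500; Halvorsen: $361,650; Orozco: $3,563,950

Combined billable hours = 5,210.
Pro-rata shares before constraints: Becker 1,275,334.03; Andrade 80,347.50; Vance 1,734,045.24; Ferraro 1,143,856.30; Halvorsen 311,163.97; Orozco 3,066,352.96.
Cap binds for Vance ($780,300); residual $6,830,800 reallocated over remaining billable hours 4,023.
Remaining shares: Becker 1,482,298.88 → $1,482,300; Andrade 93,386.53 → $93,400; Ferraro 1,329,484.56 → $1,329,500; Halvorsen 361,660.55 → $361,650; Orozco 3,563,969.48 → $3,563,950.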